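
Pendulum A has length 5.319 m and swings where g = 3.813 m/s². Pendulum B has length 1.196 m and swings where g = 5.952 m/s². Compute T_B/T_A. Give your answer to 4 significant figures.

0.3795

T = 2π√(L/g), so T_B/T_A = √((L_B/g_B)/(L_A/g_A)) = √((1.196/5.952)/(5.319/3.813)) = 0.3795.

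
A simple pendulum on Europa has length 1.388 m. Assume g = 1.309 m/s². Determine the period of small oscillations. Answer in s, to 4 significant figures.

6.470 s

T = 2π√(L/g) = 2π√(1.388/1.309) = 2π × 1.0297 = 6.470 s.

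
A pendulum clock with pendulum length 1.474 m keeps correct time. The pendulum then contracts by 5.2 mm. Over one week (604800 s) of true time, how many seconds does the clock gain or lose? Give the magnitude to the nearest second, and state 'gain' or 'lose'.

T ∝ √L, so T'/T = √(1.46880/1.474) = 0.998235.
In 604800 s of true time the clock registers 604800/0.998235 = 605869.6 s, so it gains 1070 s.

gain 1070 s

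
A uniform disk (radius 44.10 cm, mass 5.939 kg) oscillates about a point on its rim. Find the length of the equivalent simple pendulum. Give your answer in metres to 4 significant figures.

0.6615 m

The equivalent simple-pendulum length is L_eq = I/(md), where I is about the pivot and d = 0.44100 m.
I_cm = ½mR² = 0.57751 kg·m², so I = I_cm + md² = 0.57751 + 1.1550 = 1.7325 kg·m².
L_eq = 1.7325/(5.939 × 0.44100) = 0.6615 m.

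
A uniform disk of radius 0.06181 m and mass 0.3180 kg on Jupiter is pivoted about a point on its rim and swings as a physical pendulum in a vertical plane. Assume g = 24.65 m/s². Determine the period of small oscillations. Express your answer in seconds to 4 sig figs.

I_cm = ½mr² = 0.00060746 kg·m². The pivot is at distance d = 0.06181 m from the centre of mass.
By the parallel-axis theorem, I = I_cm + md² = 0.00060746 + 0.0012149 = 0.0018224 kg·m².
T = 2π√(I/(mgd)) = 2π√(0.0018224/(0.3180 × 24.65 × 0.06181)) = 0.3853 s.

0.3853 s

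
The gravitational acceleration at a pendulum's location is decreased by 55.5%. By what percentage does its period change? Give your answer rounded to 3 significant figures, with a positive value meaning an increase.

T ∝ 1/√g, so T'/T = 1/√(0.4450) = 1.499.
Percentage change in T = (1.499 − 1) × 100% = 49.9%.

49.9%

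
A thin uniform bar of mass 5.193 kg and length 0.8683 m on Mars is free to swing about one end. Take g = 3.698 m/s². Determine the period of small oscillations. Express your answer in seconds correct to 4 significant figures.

2.486 s

For a physical pendulum T = 2π√(I/(mgd)), with d = 0.43415 m from pivot to centre of mass.
I_cm = mL²/12 = 5.193 × 0.8683²/12 = 0.32627 kg·m²; I = I_cm + md² = 0.32627 + 5.193 × 0.43415² = 1.3051 kg·m².
T = 2π√(1.3051/(5.193 × 3.698 × 0.43415)) = 2.486 s.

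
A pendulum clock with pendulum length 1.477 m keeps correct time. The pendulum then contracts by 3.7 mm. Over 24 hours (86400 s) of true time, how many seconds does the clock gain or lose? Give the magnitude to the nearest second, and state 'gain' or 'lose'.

T ∝ √L, so T'/T = √(1.47330/1.477) = 0.998747.
In 86400 s of true time the clock registers 86400/0.998747 = 86508.4 s, so it gains 108 s.

gain 108 s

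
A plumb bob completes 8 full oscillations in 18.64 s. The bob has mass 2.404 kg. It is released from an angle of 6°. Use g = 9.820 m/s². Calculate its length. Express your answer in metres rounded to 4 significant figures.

1.350 m

T = 18.64/8 = 2.3300 s.
From T = 2π√(L/g), L = gT²/(4π²) = 9.820 × 2.3300²/(4π²) = 1.350 m.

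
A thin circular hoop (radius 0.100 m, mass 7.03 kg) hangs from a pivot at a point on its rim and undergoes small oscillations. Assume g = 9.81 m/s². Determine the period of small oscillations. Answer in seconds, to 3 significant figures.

0.897 s

I_cm = mr² = 0.07030 kg·m². The pivot is at distance d = 0.100 m from the centre of mass.
By the parallel-axis theorem, I = I_cm + md² = 0.07030 + 0.07030 = 0.1406 kg·m².
T = 2π√(I/(mgd)) = 2π√(0.1406/(7.03 × 9.81 × 0.100)) = 0.897 s.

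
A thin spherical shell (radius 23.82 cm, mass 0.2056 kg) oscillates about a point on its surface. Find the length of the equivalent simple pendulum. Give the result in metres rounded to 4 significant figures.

The equivalent simple-pendulum length is L_eq = I/(md), where I is about the pivot and d = 0.23820 m.
I_cm = (2/3)mR² = 0.0077771 kg·m², so I = I_cm + md² = 0.0077771 + 0.011666 = 0.019443 kg·m².
L_eq = 0.019443/(0.2056 × 0.23820) = 0.3970 m.

0.3970 m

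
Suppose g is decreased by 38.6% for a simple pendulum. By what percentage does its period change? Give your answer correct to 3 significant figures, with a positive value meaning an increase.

27.6%

T ∝ 1/√g, so T'/T = 1/√(0.6140) = 1.276.
Percentage change in T = (1.276 − 1) × 100% = 27.6%.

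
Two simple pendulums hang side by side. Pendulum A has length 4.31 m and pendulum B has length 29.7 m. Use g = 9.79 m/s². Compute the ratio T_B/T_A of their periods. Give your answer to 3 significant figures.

2.63

T ∝ √L, so T_B/T_A = √(L_B/L_A) = √(29.7/4.31) = 2.63.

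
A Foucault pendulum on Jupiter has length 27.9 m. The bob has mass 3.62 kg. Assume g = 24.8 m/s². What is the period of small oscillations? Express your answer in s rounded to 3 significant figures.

6.66 s

T = 2π√(L/g) = 2π√(27.9/24.8) = 2π × 1.061 = 6.66 s.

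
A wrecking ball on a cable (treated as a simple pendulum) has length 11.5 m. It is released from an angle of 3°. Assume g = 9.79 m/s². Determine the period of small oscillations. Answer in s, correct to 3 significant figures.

T = 2π√(L/g) = 2π√(11.5/9.79) = 2π × 1.084 = 6.81 s.

6.81 s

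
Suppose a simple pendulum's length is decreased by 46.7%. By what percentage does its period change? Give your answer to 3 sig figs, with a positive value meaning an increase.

-27.0%

T ∝ √L, so T'/T = √(0.5330) = 0.7301.
Percentage change in T = (0.7301 − 1) × 100% = -27.0%.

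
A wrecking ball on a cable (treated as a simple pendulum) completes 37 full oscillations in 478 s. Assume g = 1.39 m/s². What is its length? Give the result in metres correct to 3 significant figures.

T = 478/37 = 12.92 s.
From T = 2π√(L/g), L = gT²/(4π²) = 1.39 × 12.92²/(4π²) = 5.88 m.

5.88 m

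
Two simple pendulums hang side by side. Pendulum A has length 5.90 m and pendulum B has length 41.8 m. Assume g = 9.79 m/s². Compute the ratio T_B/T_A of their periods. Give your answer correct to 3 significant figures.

T ∝ √L, so T_B/T_A = √(L_B/L_A) = √(41.8/5.90) = 2.66.

2.66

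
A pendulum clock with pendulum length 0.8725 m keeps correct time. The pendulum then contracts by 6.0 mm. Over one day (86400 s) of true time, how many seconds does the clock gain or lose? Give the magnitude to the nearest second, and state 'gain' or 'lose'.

gain 299 s

T ∝ √L, so T'/T = √(0.86650/0.8725) = 0.996556.
In 86400 s of true time the clock registers 86400/0.996556 = 86698.6 s, so it gains 299 s.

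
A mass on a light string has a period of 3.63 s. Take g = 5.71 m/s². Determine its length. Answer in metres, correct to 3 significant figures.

1.91 m

From T = 2π√(L/g), L = gT²/(4π²) = 5.71 × 3.630²/(4π²) = 1.91 m.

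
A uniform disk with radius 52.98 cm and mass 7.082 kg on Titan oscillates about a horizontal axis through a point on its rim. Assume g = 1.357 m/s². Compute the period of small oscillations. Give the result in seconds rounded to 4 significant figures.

I_cm = ½mr² = 0.99392 kg·m². The pivot is at distance d = 0.5298 m from the centre of mass.
By the parallel-axis theorem, I = I_cm + md² = 0.99392 + 1.9878 = 2.9817 kg·m².
T = 2π√(I/(mgd)) = 2π√(2.9817/(7.082 × 1.357 × 0.5298)) = 4.808 s.

4.808 s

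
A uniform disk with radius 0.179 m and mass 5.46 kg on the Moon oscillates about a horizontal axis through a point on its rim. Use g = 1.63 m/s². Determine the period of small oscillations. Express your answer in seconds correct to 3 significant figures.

I_cm = ½mr² = 0.08747 kg·m². The pivot is at distance d = 0.179 m from the centre of mass.
By the parallel-axis theorem, I = I_cm + md² = 0.08747 + 0.1749 = 0.2624 kg·m².
T = 2π√(I/(mgd)) = 2π√(0.2624/(5.46 × 1.63 × 0.179)) = 2.55 s.

2.55 s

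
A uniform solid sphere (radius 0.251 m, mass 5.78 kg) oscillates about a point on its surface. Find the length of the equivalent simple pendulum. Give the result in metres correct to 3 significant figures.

The equivalent simple-pendulum length is L_eq = I/(md), where I is about the pivot and d = 0.2510 m.
I_cm = (2/5)mR² = 0.1457 kg·m², so I = I_cm + md² = 0.1457 + 0.3641 = 0.5098 kg·m².
L_eq = 0.5098/(5.78 × 0.2510) = 0.351 m.

0.351 m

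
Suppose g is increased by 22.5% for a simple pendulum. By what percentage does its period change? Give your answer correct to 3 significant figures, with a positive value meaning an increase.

T ∝ 1/√g, so T'/T = 1/√(1.225) = 0.9035.
Percentage change in T = (0.9035 − 1) × 100% = -9.65%.

-9.65%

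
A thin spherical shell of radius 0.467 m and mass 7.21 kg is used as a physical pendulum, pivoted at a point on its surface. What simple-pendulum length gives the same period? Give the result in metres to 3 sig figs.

0.778 m

The equivalent simple-pendulum length is L_eq = I/(md), where I is about the pivot and d = 0.4670 m.
I_cm = (2/3)mR² = 1.048 kg·m², so I = I_cm + md² = 1.048 + 1.572 = 2.621 kg·m².
L_eq = 2.621/(7.21 × 0.4670) = 0.778 m.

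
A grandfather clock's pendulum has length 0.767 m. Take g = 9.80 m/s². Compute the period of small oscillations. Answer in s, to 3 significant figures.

T = 2π√(L/g) = 2π√(0.767/9.80) = 2π × 0.2798 = 1.76 s.

1.76 s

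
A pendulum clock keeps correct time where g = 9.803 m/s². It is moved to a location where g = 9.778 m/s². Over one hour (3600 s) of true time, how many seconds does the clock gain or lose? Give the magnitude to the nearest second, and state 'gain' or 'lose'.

The clock's period scales as T ∝ 1/√g, so T'/T = √(9.803/9.778) = 1.00128.
In 3600 s of true time the clock registers 3600/1.00128 = 3595.4 s, so it loses 5 s.

lose 5 s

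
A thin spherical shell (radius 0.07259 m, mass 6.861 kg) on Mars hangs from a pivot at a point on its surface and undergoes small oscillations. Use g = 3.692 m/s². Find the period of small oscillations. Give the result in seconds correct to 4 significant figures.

I_cm = (2/3)mr² = 0.024102 kg·m². The pivot is at distance d = 0.07259 m from the centre of mass.
By the parallel-axis theorem, I = I_cm + md² = 0.024102 + 0.036153 = 0.060255 kg·m².
T = 2π√(I/(mgd)) = 2π√(0.060255/(6.861 × 3.692 × 0.07259)) = 1.137 s.

1.137 s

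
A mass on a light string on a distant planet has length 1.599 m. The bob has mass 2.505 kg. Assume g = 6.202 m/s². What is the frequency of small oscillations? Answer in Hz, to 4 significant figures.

T = 2π√(L/g) = 2π√(1.599/6.202) = 3.1903 s, so f = 1/T = 0.3134 Hz.

0.3134 Hz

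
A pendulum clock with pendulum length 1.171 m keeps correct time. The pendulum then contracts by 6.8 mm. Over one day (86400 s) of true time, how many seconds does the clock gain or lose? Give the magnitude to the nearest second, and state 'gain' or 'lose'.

gain 252 s

T ∝ √L, so T'/T = √(1.16420/1.171) = 0.997092.
In 86400 s of true time the clock registers 86400/0.997092 = 86652.0 s, so it gains 252 s.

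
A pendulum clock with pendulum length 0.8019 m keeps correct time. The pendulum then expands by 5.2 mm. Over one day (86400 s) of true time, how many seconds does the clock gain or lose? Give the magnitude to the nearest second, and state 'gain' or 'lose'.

T ∝ √L, so T'/T = √(0.80710/0.8019) = 1.00324.
In 86400 s of true time the clock registers 86400/1.00324 = 86121.2 s, so it loses 279 s.

lose 279 s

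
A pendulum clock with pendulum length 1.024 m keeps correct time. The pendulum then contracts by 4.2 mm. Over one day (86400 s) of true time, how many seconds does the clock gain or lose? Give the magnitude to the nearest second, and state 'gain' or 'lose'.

T ∝ √L, so T'/T = √(1.01980/1.024) = 0.997947.
In 86400 s of true time the clock registers 86400/0.997947 = 86577.7 s, so it gains 178 s.

gain 178 s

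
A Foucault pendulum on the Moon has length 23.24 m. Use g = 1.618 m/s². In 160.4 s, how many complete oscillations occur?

T = 2π√(L/g) = 2π√(23.24/1.618) = 23.813 s.
Number of complete oscillations = ⌊160.4/23.813⌋ = ⌊6.7359⌋ = 6.

6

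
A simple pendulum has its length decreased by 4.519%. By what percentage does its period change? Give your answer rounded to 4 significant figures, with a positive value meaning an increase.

T ∝ √L, so T'/T = √(0.95481) = 0.97714.
Percentage change in T = (0.97714 − 1) × 100% = -2.286%.

-2.286%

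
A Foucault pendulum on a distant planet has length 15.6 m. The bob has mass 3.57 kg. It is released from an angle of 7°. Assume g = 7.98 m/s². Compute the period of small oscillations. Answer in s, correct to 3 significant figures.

T = 2π√(L/g) = 2π√(15.6/7.98) = 2π × 1.398 = 8.78 s.

8.78 s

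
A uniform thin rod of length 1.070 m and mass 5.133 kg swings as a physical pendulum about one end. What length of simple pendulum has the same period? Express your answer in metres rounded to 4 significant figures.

0.7133 m

The equivalent simple-pendulum length is L_eq = I/(md), where I is about the pivot and d = 0.53500 m.
I_cm = (1/12)mL² = 0.48973 kg·m², so I = I_cm + md² = 0.48973 + 1.4692 = 1.9589 kg·m².
L_eq = 1.9589/(5.133 × 0.53500) = 0.7133 m.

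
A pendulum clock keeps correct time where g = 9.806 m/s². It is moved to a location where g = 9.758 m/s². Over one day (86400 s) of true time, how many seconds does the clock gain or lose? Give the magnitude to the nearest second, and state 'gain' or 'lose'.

The clock's period scales as T ∝ 1/√g, so T'/T = √(9.806/9.758) = 1.00246.
In 86400 s of true time the clock registers 86400/1.00246 = 86188.3 s, so it loses 212 s.

lose 212 s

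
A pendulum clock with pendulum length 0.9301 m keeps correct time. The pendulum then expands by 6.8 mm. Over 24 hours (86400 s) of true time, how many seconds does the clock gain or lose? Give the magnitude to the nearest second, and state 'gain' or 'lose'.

lose 314 s

T ∝ √L, so T'/T = √(0.93690/0.9301) = 1.00365.
In 86400 s of true time the clock registers 86400/1.00365 = 86085.9 s, so it loses 314 s.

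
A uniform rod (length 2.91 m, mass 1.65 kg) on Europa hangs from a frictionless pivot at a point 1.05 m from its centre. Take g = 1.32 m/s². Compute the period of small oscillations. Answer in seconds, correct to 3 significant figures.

For a physical pendulum T = 2π√(I/(mgd)), with d = 1.050 m from pivot to centre of mass.
I_cm = mL²/12 = 1.65 × 2.91²/12 = 1.164 kg·m²; I = I_cm + md² = 1.164 + 1.65 × 1.050² = 2.983 kg·m².
T = 2π√(2.983/(1.65 × 1.32 × 1.050)) = 7.18 s.

7.18 s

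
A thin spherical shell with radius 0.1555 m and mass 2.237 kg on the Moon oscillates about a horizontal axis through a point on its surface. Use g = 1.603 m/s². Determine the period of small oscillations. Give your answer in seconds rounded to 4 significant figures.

I_cm = (2/3)mr² = 0.036061 kg·m². The pivot is at distance d = 0.1555 m from the centre of mass.
By the parallel-axis theorem, I = I_cm + md² = 0.036061 + 0.054091 = 0.090152 kg·m².
T = 2π√(I/(mgd)) = 2π√(0.090152/(2.237 × 1.603 × 0.1555)) = 2.526 s.

2.526 s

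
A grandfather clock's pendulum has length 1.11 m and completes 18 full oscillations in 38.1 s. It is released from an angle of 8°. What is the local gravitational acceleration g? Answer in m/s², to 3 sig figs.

T = 38.1/18 = 2.117 s.
From T = 2π√(L/g), g = 4π²L/T² = 4π² × 1.11/2.117² = 9.78 m/s².

9.78 m/s²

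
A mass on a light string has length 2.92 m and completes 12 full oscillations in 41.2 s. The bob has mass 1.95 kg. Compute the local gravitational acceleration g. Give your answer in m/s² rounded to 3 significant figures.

T = 41.2/12 = 3.433 s.
From T = 2π√(L/g), g = 4π²L/T² = 4π² × 2.92/3.433² = 9.78 m/s².

9.78 m/s²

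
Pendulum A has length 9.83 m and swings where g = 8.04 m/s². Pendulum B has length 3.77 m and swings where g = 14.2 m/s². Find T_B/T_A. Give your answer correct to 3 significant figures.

T = 2π√(L/g), so T_B/T_A = √((L_B/g_B)/(L_A/g_A)) = √((3.77/14.2)/(9.83/8.04)) = 0.466.

0.466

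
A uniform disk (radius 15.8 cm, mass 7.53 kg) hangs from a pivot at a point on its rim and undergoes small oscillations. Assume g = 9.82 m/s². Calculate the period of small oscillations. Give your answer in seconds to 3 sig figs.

0.976 s

I_cm = ½mr² = 0.09399 kg·m². The pivot is at distance d = 0.158 m from the centre of mass.
By the parallel-axis theorem, I = I_cm + md² = 0.09399 + 0.1880 = 0.2820 kg·m².
T = 2π√(I/(mgd)) = 2π√(0.2820/(7.53 × 9.82 × 0.158)) = 0.976 s.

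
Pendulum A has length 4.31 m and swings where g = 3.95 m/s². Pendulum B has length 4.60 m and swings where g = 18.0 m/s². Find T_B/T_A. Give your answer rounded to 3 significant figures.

0.484

T = 2π√(L/g), so T_B/T_A = √((L_B/g_B)/(L_A/g_A)) = √((4.60/18.0)/(4.31/3.95)) = 0.484.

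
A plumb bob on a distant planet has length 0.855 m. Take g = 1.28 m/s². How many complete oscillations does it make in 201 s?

39

T = 2π√(L/g) = 2π√(0.855/1.28) = 5.135 s.
Number of complete oscillations = ⌊201/5.135⌋ = ⌊39.14⌋ = 39.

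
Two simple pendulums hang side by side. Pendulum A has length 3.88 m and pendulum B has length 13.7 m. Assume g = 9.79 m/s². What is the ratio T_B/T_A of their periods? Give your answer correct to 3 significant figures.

T ∝ √L, so T_B/T_A = √(L_B/L_A) = √(13.7/3.88) = 1.88.

1.88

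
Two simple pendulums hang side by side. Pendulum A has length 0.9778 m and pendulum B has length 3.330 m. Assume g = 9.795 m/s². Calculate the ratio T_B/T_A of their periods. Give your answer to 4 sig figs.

1.845

T ∝ √L, so T_B/T_A = √(L_B/L_A) = √(3.330/0.9778) = 1.845.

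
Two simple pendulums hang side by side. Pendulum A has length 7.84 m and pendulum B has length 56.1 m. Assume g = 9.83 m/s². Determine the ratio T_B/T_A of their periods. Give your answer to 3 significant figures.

T ∝ √L, so T_B/T_A = √(L_B/L_A) = √(56.1/7.84) = 2.67.

2.67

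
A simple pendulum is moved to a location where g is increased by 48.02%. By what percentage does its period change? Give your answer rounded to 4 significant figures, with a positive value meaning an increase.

T ∝ 1/√g, so T'/T = 1/√(1.4802) = 0.82194.
Percentage change in T = (0.82194 − 1) × 100% = -17.81%.

-17.81%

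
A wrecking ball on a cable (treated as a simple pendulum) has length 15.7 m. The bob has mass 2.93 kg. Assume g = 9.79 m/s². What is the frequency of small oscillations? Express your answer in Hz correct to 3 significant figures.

0.126 Hz

T = 2π√(L/g) = 2π√(15.7/9.79) = 7.957 s, so f = 1/T = 0.126 Hz.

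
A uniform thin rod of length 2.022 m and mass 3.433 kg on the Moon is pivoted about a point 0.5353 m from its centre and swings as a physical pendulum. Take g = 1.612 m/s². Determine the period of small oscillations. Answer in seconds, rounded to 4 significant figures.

5.357 s

For a physical pendulum T = 2π√(I/(mgd)), with d = 0.53530 m from pivot to centre of mass.
I_cm = mL²/12 = 3.433 × 2.022²/12 = 1.1696 kg·m²; I = I_cm + md² = 1.1696 + 3.433 × 0.53530² = 2.1534 kg·m².
T = 2π√(2.1534/(3.433 × 1.612 × 0.53530)) = 5.357 s.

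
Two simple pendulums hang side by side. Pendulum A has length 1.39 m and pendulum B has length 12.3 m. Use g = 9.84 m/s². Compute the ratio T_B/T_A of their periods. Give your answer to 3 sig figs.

2.97

T ∝ √L, so T_B/T_A = √(L_B/L_A) = √(12.3/1.39) = 2.97.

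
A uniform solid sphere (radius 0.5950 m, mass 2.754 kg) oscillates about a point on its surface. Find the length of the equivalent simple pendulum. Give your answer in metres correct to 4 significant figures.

0.8330 m

The equivalent simple-pendulum length is L_eq = I/(md), where I is about the pivot and d = 0.59500 m.
I_cm = (2/5)mR² = 0.38999 kg·m², so I = I_cm + md² = 0.38999 + 0.97498 = 1.3650 kg·m².
L_eq = 1.3650/(2.754 × 0.59500) = 0.8330 m.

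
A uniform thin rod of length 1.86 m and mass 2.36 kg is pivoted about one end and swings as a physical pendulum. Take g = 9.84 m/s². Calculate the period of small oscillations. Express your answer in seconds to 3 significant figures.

2.23 s

For a physical pendulum T = 2π√(I/(mgd)), with d = 0.9300 m from pivot to centre of mass.
I_cm = mL²/12 = 2.36 × 1.86²/12 = 0.6804 kg·m²; I = I_cm + md² = 0.6804 + 2.36 × 0.9300² = 2.722 kg·m².
T = 2π√(2.722/(2.36 × 9.84 × 0.9300)) = 2.23 s.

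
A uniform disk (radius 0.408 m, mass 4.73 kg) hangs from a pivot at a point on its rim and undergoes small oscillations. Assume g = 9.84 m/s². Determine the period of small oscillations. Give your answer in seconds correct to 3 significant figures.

1.57 s

I_cm = ½mr² = 0.3937 kg·m². The pivot is at distance d = 0.408 m from the centre of mass.
By the parallel-axis theorem, I = I_cm + md² = 0.3937 + 0.7874 = 1.181 kg·m².
T = 2π√(I/(mgd)) = 2π√(1.181/(4.73 × 9.84 × 0.408)) = 1.57 s.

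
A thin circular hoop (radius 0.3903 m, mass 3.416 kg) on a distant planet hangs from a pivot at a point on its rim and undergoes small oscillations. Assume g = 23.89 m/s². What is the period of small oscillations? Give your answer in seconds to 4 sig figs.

1.136 s

I_cm = mr² = 0.52037 kg·m². The pivot is at distance d = 0.3903 m from the centre of mass.
By the parallel-axis theorem, I = I_cm + md² = 0.52037 + 0.52037 = 1.0407 kg·m².
T = 2π√(I/(mgd)) = 2π√(1.0407/(3.416 × 23.89 × 0.3903)) = 1.136 s.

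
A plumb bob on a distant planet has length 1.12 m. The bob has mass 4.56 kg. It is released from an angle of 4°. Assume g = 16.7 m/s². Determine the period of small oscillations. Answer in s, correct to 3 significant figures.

T = 2π√(L/g) = 2π√(1.12/16.7) = 2π × 0.2590 = 1.63 s.

1.63 s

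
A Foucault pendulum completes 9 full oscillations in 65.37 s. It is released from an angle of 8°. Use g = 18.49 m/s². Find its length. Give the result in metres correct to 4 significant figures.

24.71 m

T = 65.37/9 = 7.2633 s.
From T = 2π√(L/g), L = gT²/(4π²) = 18.49 × 7.2633²/(4π²) = 24.71 m.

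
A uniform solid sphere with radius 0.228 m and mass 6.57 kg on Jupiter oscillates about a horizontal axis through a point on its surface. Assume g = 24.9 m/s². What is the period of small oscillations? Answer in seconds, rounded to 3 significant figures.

0.711 s

I_cm = (2/5)mr² = 0.1366 kg·m². The pivot is at distance d = 0.228 m from the centre of mass.
By the parallel-axis theorem, I = I_cm + md² = 0.1366 + 0.3415 = 0.4781 kg·m².
T = 2π√(I/(mgd)) = 2π√(0.4781/(6.57 × 24.9 × 0.228)) = 0.711 s.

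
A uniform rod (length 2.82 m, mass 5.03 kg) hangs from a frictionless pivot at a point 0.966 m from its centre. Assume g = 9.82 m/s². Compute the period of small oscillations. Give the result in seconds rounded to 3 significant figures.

2.58 s

For a physical pendulum T = 2π√(I/(mgd)), with d = 0.9660 m from pivot to centre of mass.
I_cm = mL²/12 = 5.03 × 2.82²/12 = 3.333 kg·m²; I = I_cm + md² = 3.333 + 5.03 × 0.9660² = 8.027 kg·m².
T = 2π√(8.027/(5.03 × 9.82 × 0.9660)) = 2.58 s.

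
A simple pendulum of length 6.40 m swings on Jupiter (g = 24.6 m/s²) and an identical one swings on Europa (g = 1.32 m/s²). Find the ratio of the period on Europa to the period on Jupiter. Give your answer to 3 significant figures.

T ∝ 1/√g, so T₂/T₁ = √(g₁/g₂) = √(24.6/1.32) = 4.32.

4.32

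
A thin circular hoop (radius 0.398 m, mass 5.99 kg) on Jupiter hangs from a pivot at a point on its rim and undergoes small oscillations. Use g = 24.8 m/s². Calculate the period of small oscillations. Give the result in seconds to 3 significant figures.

1.13 s

I_cm = mr² = 0.9488 kg·m². The pivot is at distance d = 0.398 m from the centre of mass.
By the parallel-axis theorem, I = I_cm + md² = 0.9488 + 0.9488 = 1.898 kg·m².
T = 2π√(I/(mgd)) = 2π√(1.898/(5.99 × 24.8 × 0.398)) = 1.13 s.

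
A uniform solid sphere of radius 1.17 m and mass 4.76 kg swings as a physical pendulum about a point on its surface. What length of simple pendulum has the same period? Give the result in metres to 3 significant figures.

1.64 m

The equivalent simple-pendulum length is L_eq = I/(md), where I is about the pivot and d = 1.170 m.
I_cm = (2/5)mR² = 2.606 kg·m², so I = I_cm + md² = 2.606 + 6.516 = 9.122 kg·m².
L_eq = 9.122/(4.76 × 1.170) = 1.64 m.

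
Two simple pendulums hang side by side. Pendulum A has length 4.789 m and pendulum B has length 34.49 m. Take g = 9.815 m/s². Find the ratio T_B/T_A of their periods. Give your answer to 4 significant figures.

T ∝ √L, so T_B/T_A = √(L_B/L_A) = √(34.49/4.789) = 2.684.

2.684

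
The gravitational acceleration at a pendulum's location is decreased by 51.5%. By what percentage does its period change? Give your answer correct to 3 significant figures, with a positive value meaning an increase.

T ∝ 1/√g, so T'/T = 1/√(0.4850) = 1.436.
Percentage change in T = (1.436 − 1) × 100% = 43.6%.

43.6%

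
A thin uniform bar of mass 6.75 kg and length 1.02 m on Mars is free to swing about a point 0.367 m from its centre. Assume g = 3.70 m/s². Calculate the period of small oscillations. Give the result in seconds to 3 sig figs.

2.54 s

For a physical pendulum T = 2π√(I/(mgd)), with d = 0.3670 m from pivot to centre of mass.
I_cm = mL²/12 = 6.75 × 1.02²/12 = 0.5852 kg·m²; I = I_cm + md² = 0.5852 + 6.75 × 0.3670² = 1.494 kg·m².
T = 2π√(1.494/(6.75 × 3.70 × 0.3670)) = 2.54 s.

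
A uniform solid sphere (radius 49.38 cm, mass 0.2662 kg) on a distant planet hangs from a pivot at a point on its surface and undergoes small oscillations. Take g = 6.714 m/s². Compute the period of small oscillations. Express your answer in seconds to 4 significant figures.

I_cm = (2/5)mr² = 0.025964 kg·m². The pivot is at distance d = 0.4938 m from the centre of mass.
By the parallel-axis theorem, I = I_cm + md² = 0.025964 + 0.064910 = 0.090874 kg·m².
T = 2π√(I/(mgd)) = 2π√(0.090874/(0.2662 × 6.714 × 0.4938)) = 2.016 s.

2.016 s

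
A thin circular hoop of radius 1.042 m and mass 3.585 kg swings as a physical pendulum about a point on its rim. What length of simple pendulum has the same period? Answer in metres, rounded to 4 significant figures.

The equivalent simple-pendulum length is L_eq = I/(md), where I is about the pivot and d = 1.0420 m.
I_cm = mR² = 3.8925 kg·m², so I = I_cm + md² = 3.8925 + 3.8925 = 7.7849 kg·m².
L_eq = 7.7849/(3.585 × 1.0420) = 2.084 m.

2.084 m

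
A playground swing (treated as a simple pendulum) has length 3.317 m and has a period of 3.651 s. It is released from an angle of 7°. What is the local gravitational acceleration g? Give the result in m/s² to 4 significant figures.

From T = 2π√(L/g), g = 4π²L/T² = 4π² × 3.317/3.6510² = 9.824 m/s².

9.824 m/s²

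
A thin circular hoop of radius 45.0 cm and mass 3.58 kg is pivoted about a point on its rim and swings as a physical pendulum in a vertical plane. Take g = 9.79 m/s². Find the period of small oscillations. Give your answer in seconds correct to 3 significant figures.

I_cm = mr² = 0.7250 kg·m². The pivot is at distance d = 0.450 m from the centre of mass.
By the parallel-axis theorem, I = I_cm + md² = 0.7250 + 0.7250 = 1.450 kg·m².
T = 2π√(I/(mgd)) = 2π√(1.450/(3.58 × 9.79 × 0.450)) = 1.91 s.

1.91 s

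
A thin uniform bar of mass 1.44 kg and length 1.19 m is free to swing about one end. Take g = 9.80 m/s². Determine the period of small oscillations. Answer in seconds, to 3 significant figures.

For a physical pendulum T = 2π√(I/(mgd)), with d = 0.5950 m from pivot to centre of mass.
I_cm = mL²/12 = 1.44 × 1.19²/12 = 0.1699 kg·m²; I = I_cm + md² = 0.1699 + 1.44 × 0.5950² = 0.6797 kg·m².
T = 2π√(0.6797/(1.44 × 9.80 × 0.5950)) = 1.79 s.

1.79 s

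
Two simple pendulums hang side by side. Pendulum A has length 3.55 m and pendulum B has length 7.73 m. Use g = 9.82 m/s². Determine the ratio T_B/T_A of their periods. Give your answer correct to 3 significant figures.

1.48

T ∝ √L, so T_B/T_A = √(L_B/L_A) = √(7.73/3.55) = 1.48.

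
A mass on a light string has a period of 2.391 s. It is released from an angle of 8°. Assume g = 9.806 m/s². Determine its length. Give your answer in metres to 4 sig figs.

From T = 2π√(L/g), L = gT²/(4π²) = 9.806 × 2.3910²/(4π²) = 1.420 m.

1.420 m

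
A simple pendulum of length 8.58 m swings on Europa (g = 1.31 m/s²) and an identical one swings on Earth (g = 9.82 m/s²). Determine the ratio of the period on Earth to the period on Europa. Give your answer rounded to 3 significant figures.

0.365

T ∝ 1/√g, so T₂/T₁ = √(g₁/g₂) = √(1.31/9.82) = 0.365.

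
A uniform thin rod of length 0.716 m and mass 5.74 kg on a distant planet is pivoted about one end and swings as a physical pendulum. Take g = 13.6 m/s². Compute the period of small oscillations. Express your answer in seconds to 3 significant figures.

1.18 s

For a physical pendulum T = 2π√(I/(mgd)), with d = 0.3580 m from pivot to centre of mass.
I_cm = mL²/12 = 5.74 × 0.716²/12 = 0.2452 kg·m²; I = I_cm + md² = 0.2452 + 5.74 × 0.3580² = 0.9809 kg·m².
T = 2π√(0.9809/(5.74 × 13.6 × 0.3580)) = 1.18 s.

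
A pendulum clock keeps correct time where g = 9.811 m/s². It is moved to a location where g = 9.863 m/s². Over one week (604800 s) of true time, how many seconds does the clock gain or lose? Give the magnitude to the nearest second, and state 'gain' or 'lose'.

The clock's period scales as T ∝ 1/√g, so T'/T = √(9.811/9.863) = 0.997360.
In 604800 s of true time the clock registers 604800/0.997360 = 606400.7 s, so it gains 1601 s.

gain 1601 s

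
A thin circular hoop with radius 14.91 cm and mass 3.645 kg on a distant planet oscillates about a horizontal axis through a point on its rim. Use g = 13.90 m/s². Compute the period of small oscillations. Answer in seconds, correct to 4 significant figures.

I_cm = mr² = 0.081031 kg·m². The pivot is at distance d = 0.1491 m from the centre of mass.
By the parallel-axis theorem, I = I_cm + md² = 0.081031 + 0.081031 = 0.16206 kg·m².
T = 2π√(I/(mgd)) = 2π√(0.16206/(3.645 × 13.90 × 0.1491)) = 0.9203 s.

0.9203 s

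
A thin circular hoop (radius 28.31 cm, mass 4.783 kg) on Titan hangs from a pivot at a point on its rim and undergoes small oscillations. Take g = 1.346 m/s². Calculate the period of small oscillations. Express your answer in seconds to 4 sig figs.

I_cm = mr² = 0.38334 kg·m². The pivot is at distance d = 0.2831 m from the centre of mass.
By the parallel-axis theorem, I = I_cm + md² = 0.38334 + 0.38334 = 0.76667 kg·m².
T = 2π√(I/(mgd)) = 2π√(0.76667/(4.783 × 1.346 × 0.2831)) = 4.075 s.

4.075 s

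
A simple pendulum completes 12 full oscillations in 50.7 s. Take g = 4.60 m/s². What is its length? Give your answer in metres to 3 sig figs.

2.08 m

T = 50.7/12 = 4.225 s.
From T = 2π√(L/g), L = gT²/(4π²) = 4.60 × 4.225²/(4π²) = 2.08 m.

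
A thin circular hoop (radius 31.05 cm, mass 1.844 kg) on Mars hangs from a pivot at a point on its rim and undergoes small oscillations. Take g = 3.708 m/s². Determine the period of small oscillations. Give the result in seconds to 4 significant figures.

I_cm = mr² = 0.17778 kg·m². The pivot is at distance d = 0.3105 m from the centre of mass.
By the parallel-axis theorem, I = I_cm + md² = 0.17778 + 0.17778 = 0.35556 kg·m².
T = 2π√(I/(mgd)) = 2π√(0.35556/(1.844 × 3.708 × 0.3105)) = 2.571 s.

2.571 s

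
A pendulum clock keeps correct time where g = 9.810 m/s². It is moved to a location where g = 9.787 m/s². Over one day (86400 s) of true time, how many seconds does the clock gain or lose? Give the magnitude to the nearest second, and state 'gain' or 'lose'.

The clock's period scales as T ∝ 1/√g, so T'/T = √(9.810/9.787) = 1.00117.
In 86400 s of true time the clock registers 86400/1.00117 = 86298.7 s, so it loses 101 s.

lose 101 s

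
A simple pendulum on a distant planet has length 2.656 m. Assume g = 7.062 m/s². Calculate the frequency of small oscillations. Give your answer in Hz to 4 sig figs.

T = 2π√(L/g) = 2π√(2.656/7.062) = 3.8533 s, so f = 1/T = 0.2595 Hz.

0.2595 Hz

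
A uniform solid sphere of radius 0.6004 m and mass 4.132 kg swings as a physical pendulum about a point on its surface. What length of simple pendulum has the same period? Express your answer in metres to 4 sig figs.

The equivalent simple-pendulum length is L_eq = I/(md), where I is about the pivot and d = 0.60040 m.
I_cm = (2/5)mR² = 0.59580 kg·m², so I = I_cm + md² = 0.59580 + 1.4895 = 2.0853 kg·m².
L_eq = 2.0853/(4.132 × 0.60040) = 0.8406 m.

0.8406 m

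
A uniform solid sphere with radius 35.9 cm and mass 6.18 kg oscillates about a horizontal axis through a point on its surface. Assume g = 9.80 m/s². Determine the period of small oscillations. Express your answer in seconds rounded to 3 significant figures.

1.42 s

I_cm = (2/5)mr² = 0.3186 kg·m². The pivot is at distance d = 0.359 m from the centre of mass.
By the parallel-axis theorem, I = I_cm + md² = 0.3186 + 0.7965 = 1.115 kg·m².
T = 2π√(I/(mgd)) = 2π√(1.115/(6.18 × 9.80 × 0.359)) = 1.42 s.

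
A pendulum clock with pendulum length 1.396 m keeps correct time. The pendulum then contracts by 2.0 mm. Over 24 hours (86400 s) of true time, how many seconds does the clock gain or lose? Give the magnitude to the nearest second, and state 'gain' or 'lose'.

T ∝ √L, so T'/T = √(1.39400/1.396) = 0.999283.
In 86400 s of true time the clock registers 86400/0.999283 = 86462.0 s, so it gains 62 s.

gain 62 s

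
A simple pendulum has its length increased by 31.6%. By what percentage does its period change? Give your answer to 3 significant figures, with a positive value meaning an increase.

14.7%

T ∝ √L, so T'/T = √(1.316) = 1.147.
Percentage change in T = (1.147 − 1) × 100% = 14.7%.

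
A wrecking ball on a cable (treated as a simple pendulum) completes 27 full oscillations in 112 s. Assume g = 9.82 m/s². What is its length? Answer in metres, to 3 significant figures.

T = 112/27 = 4.148 s.
From T = 2π√(L/g), L = gT²/(4π²) = 9.82 × 4.148²/(4π²) = 4.28 m.

4.28 m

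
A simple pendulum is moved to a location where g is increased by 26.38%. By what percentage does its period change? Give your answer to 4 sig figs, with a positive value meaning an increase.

T ∝ 1/√g, so T'/T = 1/√(1.2638) = 0.88953.
Percentage change in T = (0.88953 − 1) × 100% = -11.05%.

-11.05%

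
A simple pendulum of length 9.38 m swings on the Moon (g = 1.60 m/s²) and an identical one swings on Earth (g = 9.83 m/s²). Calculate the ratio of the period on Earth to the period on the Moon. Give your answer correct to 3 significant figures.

T ∝ 1/√g, so T₂/T₁ = √(g₁/g₂) = √(1.60/9.83) = 0.403.

0.403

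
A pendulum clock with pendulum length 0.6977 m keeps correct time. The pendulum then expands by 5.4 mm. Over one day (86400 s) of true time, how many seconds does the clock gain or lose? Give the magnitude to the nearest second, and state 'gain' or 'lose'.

lose 332 s

T ∝ √L, so T'/T = √(0.70310/0.6977) = 1.00386.
In 86400 s of true time the clock registers 86400/1.00386 = 86067.6 s, so it loses 332 s.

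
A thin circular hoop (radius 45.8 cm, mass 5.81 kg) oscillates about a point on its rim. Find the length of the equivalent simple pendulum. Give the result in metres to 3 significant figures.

0.916 m

The equivalent simple-pendulum length is L_eq = I/(md), where I is about the pivot and d = 0.4580 m.
I_cm = mR² = 1.219 kg·m², so I = I_cm + md² = 1.219 + 1.219 = 2.437 kg·m².
L_eq = 2.437/(5.81 × 0.4580) = 0.916 m.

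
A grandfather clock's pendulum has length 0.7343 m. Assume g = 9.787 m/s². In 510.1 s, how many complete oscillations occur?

T = 2π√(L/g) = 2π√(0.7343/9.787) = 1.7210 s.
Number of complete oscillations = ⌊510.1/1.7210⌋ = ⌊296.39⌋ = 296.

296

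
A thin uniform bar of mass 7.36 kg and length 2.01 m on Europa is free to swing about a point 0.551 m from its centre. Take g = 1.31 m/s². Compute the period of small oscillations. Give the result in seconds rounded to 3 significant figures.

For a physical pendulum T = 2π√(I/(mgd)), with d = 0.5510 m from pivot to centre of mass.
I_cm = mL²/12 = 7.36 × 2.01²/12 = 2.478 kg·m²; I = I_cm + md² = 2.478 + 7.36 × 0.5510² = 4.712 kg·m².
T = 2π√(4.712/(7.36 × 1.31 × 0.5510)) = 5.92 s.

5.92 s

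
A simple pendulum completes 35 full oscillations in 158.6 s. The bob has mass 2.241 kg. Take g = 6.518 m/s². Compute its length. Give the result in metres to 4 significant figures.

3.390 m

T = 158.6/35 = 4.5314 s.
From T = 2π√(L/g), L = gT²/(4π²) = 6.518 × 4.5314²/(4π²) = 3.390 m.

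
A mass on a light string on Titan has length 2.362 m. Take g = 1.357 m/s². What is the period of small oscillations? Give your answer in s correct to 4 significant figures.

8.290 s

T = 2π√(L/g) = 2π√(2.362/1.357) = 2π × 1.3193 = 8.290 s.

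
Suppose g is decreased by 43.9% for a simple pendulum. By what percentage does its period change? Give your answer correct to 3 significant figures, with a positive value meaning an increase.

T ∝ 1/√g, so T'/T = 1/√(0.5610) = 1.335.
Percentage change in T = (1.335 − 1) × 100% = 33.5%.

33.5%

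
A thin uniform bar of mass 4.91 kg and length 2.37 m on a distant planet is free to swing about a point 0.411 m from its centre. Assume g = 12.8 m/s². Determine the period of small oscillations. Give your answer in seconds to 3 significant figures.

For a physical pendulum T = 2π√(I/(mgd)), with d = 0.4110 m from pivot to centre of mass.
I_cm = mL²/12 = 4.91 × 2.37²/12 = 2.298 kg·m²; I = I_cm + md² = 2.298 + 4.91 × 0.4110² = 3.128 kg·m².
T = 2π√(3.128/(4.91 × 12.8 × 0.4110)) = 2.19 s.

2.19 s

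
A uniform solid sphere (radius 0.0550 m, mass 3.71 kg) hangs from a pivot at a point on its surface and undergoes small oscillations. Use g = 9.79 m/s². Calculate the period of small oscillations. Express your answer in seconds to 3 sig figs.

0.557 s

I_cm = (2/5)mr² = 0.004489 kg·m². The pivot is at distance d = 0.0550 m from the centre of mass.
By the parallel-axis theorem, I = I_cm + md² = 0.004489 + 0.01122 = 0.01571 kg·m².
T = 2π√(I/(mgd)) = 2π√(0.01571/(3.71 × 9.79 × 0.0550)) = 0.557 s.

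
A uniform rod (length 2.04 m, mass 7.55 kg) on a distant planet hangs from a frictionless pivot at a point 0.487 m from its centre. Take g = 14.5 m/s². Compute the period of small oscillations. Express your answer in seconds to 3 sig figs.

For a physical pendulum T = 2π√(I/(mgd)), with d = 0.4870 m from pivot to centre of mass.
I_cm = mL²/12 = 7.55 × 2.04²/12 = 2.618 kg·m²; I = I_cm + md² = 2.618 + 7.55 × 0.4870² = 4.409 kg·m².
T = 2π√(4.409/(7.55 × 14.5 × 0.4870)) = 1.81 s.

1.81 s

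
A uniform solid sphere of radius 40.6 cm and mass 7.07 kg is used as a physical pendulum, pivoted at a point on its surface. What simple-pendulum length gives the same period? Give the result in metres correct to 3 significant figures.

0.568 m

The equivalent simple-pendulum length is L_eq = I/(md), where I is about the pivot and d = 0.4060 m.
I_cm = (2/5)mR² = 0.4662 kg·m², so I = I_cm + md² = 0.4662 + 1.165 = 1.632 kg·m².
L_eq = 1.632/(7.07 × 0.4060) = 0.568 m.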